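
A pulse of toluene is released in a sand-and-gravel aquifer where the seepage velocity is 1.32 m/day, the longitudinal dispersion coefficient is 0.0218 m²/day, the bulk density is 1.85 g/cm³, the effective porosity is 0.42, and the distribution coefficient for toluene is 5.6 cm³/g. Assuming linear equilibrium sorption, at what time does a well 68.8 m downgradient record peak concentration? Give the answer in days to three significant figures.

1340 days

Retardation factor R = 1 + ρ_b·K_d/n = 1 + 1.85 × 5.6/0.42 = 25.67.
Sorption retards both mechanisms: v_R = v/R = 0.05142 m/day, D_R = D/R = 0.0008492 m²/day.
Peak time from v_R²t² + 2D_R t − x² = 0: t = (√(D_R² + v_R²x²) − D_R)/v_R².
√(D_R² + v_R²x²) = √(0.0008492² + 0.05142² × 68.8²) = 3.538; v_R² = 0.002644.
t = (3.538 − 0.0008492)/0.002644 = 1340 days.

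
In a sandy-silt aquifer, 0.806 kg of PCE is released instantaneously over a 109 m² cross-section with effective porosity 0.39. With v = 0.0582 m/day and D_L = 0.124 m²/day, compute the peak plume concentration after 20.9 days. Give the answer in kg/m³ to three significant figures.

0.00332 kg/m³

The peak of an instantaneous 1D plume sits at x = vt; there the Gaussian factor is 1 and C_max = M/(n_e·A·√(4πDt)), where n_e·A is the pore area the mass is dissolved in.
√(4πDt) = √(4π × 0.124 × 20.9) = 5.707 m, so C_max = 0.806/(0.39 × 109 × 5.707) = 0.00332 kg/m³.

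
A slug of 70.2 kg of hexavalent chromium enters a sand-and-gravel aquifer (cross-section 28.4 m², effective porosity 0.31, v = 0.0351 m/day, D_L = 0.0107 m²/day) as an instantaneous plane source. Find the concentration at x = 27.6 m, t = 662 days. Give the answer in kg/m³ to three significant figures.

0.432 kg/m³

For an instantaneous plane source, C(x,t) = M/(n_e·A·√(4πDt)) · exp(−(x−vt)²/(4Dt)), with n_e·A the pore (flow) area.
Plume center vt = 0.0351 × 662 = 23.2362 m, so the well at 27.6 m is 4.3638 m downgradient of the peak.
√(4πDt) = 9.435 m, giving peak height M/(n_e·A·√(4πDt)) = 70.2/(0.31 × 28.4 × 9.435) = 0.8451 kg/m³.
(x−vt)²/(4Dt) = (4.3638)²/(4 × 0.0107 × 662) = 0.6721; exp(−0.6721) = 0.5106.
C = 0.8451 × 0.5106 = 0.432 kg/m³.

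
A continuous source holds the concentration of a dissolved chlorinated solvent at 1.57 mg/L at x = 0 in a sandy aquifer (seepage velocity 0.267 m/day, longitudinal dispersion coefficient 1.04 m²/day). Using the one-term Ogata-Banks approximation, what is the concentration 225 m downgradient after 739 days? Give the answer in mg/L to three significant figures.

For a continuous step input, C/C₀ ≈ ½·erfc((x−vt)/(2√(Dt))).
vt = 0.267 × 739 = 197.313 m and 2√(Dt) = 2√(1.04 × 739) = 55.45 m.
Argument (x−vt)/(2√(Dt)) = (225 − 197.313)/55.45 = 0.4993; ½·erfc(0.4993) = 0.2401.
C = 1.57 × 0.2401 = 0.377 mg/L.

0.377 mg/L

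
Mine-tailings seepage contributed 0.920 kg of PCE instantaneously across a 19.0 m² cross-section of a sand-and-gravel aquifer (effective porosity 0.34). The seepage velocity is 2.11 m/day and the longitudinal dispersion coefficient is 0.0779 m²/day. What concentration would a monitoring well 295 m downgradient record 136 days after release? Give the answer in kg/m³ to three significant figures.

For an instantaneous plane source, C(x,t) = M/(n_e·A·√(4πDt)) · exp(−(x−vt)²/(4Dt)), with n_e·A the pore (flow) area.
Plume center vt = 2.11 × 136 = 286.96 m, so the well at 295 m is 8.04 m downgradient of the peak.
√(4πDt) = 11.54 m, giving peak height M/(n_e·A·√(4πDt)) = 0.920/(0.34 × 19.0 × 11.54) = 0.01234 kg/m³.
(x−vt)²/(4Dt) = (8.04)²/(4 × 0.0779 × 136) = 1.525; exp(−1.525) = 0.2176.
C = 0.01234 × 0.2176 = 0.00269 kg/m³.

0.00269 kg/m³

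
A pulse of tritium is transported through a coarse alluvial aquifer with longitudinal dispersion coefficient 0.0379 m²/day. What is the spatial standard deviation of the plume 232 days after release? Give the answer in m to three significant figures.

Dispersive spreading gives a Gaussian with σ² = 2Dt; advection only shifts the center.
σ = √(2 × 0.0379 × 232) = 4.19 m.

4.19 m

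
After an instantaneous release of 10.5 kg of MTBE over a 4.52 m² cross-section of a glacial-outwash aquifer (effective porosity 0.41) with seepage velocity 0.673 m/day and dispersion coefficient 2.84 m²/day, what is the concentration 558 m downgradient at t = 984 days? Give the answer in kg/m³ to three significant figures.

For an instantaneous plane source, C(x,t) = M/(n_e·A·√(4πDt)) · exp(−(x−vt)²/(4Dt)), with n_e·A the pore (flow) area.
Plume center vt = 0.673 × 984 = 662.232 m, so the well at 558 m is 104.232 m upgradient of the peak.
√(4πDt) = 187.4 m, giving peak height M/(n_e·A·√(4πDt)) = 10.5/(0.41 × 4.52 × 187.4) = 0.03023 kg/m³.
(x−vt)²/(4Dt) = (-104.232)²/(4 × 2.84 × 984) = 0.9719; exp(−0.9719) = 0.3784.
C = 0.03023 × 0.3784 = 0.0114 kg/m³.

0.0114 kg/m³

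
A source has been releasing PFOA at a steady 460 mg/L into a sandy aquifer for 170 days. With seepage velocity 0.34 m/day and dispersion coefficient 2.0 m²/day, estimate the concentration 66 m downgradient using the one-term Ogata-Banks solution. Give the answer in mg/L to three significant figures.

173 mg/L

For a continuous step input, C/C₀ ≈ ½·erfc((x−vt)/(2√(Dt))).
vt = 0.34 × 170 = 57.8 m and 2√(Dt) = 2√(2.0 × 170) = 36.88 m.
Argument (x−vt)/(2√(Dt)) = (66 − 57.8)/36.88 = 0.2223; ½·erfc(0.2223) = 0.3766.
C = 460 × 0.3766 = 173 mg/L.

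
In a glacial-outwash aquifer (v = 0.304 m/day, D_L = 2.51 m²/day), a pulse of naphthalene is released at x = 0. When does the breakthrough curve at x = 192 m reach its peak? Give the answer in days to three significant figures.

605 days

For the 1D instantaneous-source solution, setting ∂C/∂t = 0 at fixed x gives v²t² + 2Dt − x² = 0, so t = (√(D² + v²x²) − D)/v².
√(D² + v²x²) = √(2.51² + 0.304² × 192²) = 58.42; v² = 0.092416.
t = (58.42 − 2.51)/0.092416 = 605 days (vs. the pure-advection estimate x/v = 632 d).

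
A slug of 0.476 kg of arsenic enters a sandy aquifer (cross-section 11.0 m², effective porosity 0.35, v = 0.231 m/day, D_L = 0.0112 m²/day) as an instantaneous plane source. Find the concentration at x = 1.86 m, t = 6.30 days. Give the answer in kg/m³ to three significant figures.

For an instantaneous plane source, C(x,t) = M/(n_e·A·√(4πDt)) · exp(−(x−vt)²/(4Dt)), with n_e·A the pore (flow) area.
Plume center vt = 0.231 × 6.30 = 1.4553 m, so the well at 1.86 m is 0.4047 m downgradient of the peak.
√(4πDt) = 0.9416 m, giving peak height M/(n_e·A·√(4πDt)) = 0.476/(0.35 × 11.0 × 0.9416) = 0.1313 kg/m³.
(x−vt)²/(4Dt) = (0.4047)²/(4 × 0.0112 × 6.30) = 0.5803; exp(−0.5803) = 0.5597.
C = 0.1313 × 0.5597 = 0.0735 kg/m³.

0.0735 kg/m³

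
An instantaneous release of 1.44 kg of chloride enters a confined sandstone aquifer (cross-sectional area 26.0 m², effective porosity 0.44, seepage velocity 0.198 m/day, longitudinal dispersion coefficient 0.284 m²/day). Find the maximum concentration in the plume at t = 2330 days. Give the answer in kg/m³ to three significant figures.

The peak of an instantaneous 1D plume sits at x = vt; there the Gaussian factor is 1 and C_max = M/(n_e·A·√(4πDt)), where n_e·A is the pore area the mass is dissolved in.
√(4πDt) = √(4π × 0.284 × 2330) = 91.19 m, so C_max = 1.44/(0.44 × 26.0 × 91.19) = 0.00138 kg/m³.

0.00138 kg/m³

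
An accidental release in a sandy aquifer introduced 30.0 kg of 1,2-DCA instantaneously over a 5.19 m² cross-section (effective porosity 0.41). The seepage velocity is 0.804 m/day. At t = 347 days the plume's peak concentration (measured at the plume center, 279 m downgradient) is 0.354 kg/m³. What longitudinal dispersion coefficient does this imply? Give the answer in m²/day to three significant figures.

At the plume center C_max = M/(n_e·A·√(4πDt)), so D = M²/(4πt·(n_e·A·C_max)²).
n_e·A·C_max = 0.41 × 5.19 × 0.354 = 0.7533 kg/m.
D = 30.0²/(4π × 347 × 0.7533²) = 0.364 m²/day.

0.364 m²/day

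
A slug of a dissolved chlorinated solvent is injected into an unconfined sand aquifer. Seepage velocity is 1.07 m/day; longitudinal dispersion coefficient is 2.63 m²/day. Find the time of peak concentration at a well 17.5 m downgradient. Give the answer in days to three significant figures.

For the 1D instantaneous-source solution, setting ∂C/∂t = 0 at fixed x gives v²t² + 2Dt − x² = 0, so t = (√(D² + v²x²) − D)/v².
√(D² + v²x²) = √(2.63² + 1.07² × 17.5²) = 18.91; v² = 1.1449.
t = (18.91 − 2.63)/1.1449 = 14.2 days (vs. the pure-advection estimate x/v = 16.4 d).

14.2 days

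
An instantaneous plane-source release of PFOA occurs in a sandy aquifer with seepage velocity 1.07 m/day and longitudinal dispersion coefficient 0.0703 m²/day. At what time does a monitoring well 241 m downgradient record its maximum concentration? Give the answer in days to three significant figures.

For the 1D instantaneous-source solution, setting ∂C/∂t = 0 at fixed x gives v²t² + 2Dt − x² = 0, so t = (√(D² + v²x²) − D)/v².
√(D² + v²x²) = √(0.0703² + 1.07² × 241²) = 257.9; v² = 1.1449.
t = (257.9 − 0.0703)/1.1449 = 225 days (vs. the pure-advection estimate x/v = 225 d).

225 days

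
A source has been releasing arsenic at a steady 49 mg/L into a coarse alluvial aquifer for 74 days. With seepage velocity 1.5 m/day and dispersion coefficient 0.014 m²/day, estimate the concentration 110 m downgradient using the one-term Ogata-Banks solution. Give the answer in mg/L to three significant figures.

37.1 mg/L

For a continuous step input, C/C₀ ≈ ½·erfc((x−vt)/(2√(Dt))).
vt = 1.5 × 74 = 111 m and 2√(Dt) = 2√(0.014 × 74) = 2.036 m.
Argument (x−vt)/(2√(Dt)) = (110 − 111)/2.036 = -0.4912; ½·erfc(-0.4912) = 0.7564.
C = 49 × 0.7564 = 37.1 mg/L.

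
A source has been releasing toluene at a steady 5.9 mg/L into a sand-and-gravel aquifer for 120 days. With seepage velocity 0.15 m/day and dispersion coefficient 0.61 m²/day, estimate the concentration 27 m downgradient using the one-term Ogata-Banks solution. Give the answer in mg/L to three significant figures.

For a continuous step input, C/C₀ ≈ ½·erfc((x−vt)/(2√(Dt))).
vt = 0.15 × 120 = 18 m and 2√(Dt) = 2√(0.61 × 120) = 17.11 m.
Argument (x−vt)/(2√(Dt)) = (27 − 18)/17.11 = 0.5260; ½·erfc(0.5260) = 0.2285.
C = 5.9 × 0.2285 = 1.35 mg/L.

1.35 mg/L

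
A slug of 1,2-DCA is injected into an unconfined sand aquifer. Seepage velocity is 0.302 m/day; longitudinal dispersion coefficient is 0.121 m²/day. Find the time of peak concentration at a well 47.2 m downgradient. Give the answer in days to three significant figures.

155 days

For the 1D instantaneous-source solution, setting ∂C/∂t = 0 at fixed x gives v²t² + 2Dt − x² = 0, so t = (√(D² + v²x²) − D)/v².
√(D² + v²x²) = √(0.121² + 0.302² × 47.2²) = 14.25; v² = 0.091204.
t = (14.25 − 0.121)/0.091204 = 155 days (vs. the pure-advection estimate x/v = 156 d).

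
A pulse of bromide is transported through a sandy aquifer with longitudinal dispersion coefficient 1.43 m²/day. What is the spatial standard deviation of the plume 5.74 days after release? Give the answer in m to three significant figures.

4.05 m

Dispersive spreading gives a Gaussian with σ² = 2Dt; advection only shifts the center.
σ = √(2 × 1.43 × 5.74) = 4.05 m.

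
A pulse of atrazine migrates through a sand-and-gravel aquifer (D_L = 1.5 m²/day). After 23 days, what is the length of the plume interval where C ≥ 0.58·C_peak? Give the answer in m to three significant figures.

17.3 m

The plume is Gaussian with σ = √(2Dt) = √(2 × 1.5 × 23) = 8.307 m.
C/C_peak = exp(−Δx²/(2σ²)) = 0.58 ⇒ Δx = σ·√(−2 ln 0.58) = 8.307 × 1.044 = 8.673 m.
Width = 2Δx = 17.3 m.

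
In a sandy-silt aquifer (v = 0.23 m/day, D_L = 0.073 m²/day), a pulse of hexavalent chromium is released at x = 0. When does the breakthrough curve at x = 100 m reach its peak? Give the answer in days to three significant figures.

For the 1D instantaneous-source solution, setting ∂C/∂t = 0 at fixed x gives v²t² + 2Dt − x² = 0, so t = (√(D² + v²x²) − D)/v².
√(D² + v²x²) = √(0.073² + 0.23² × 100²) = 23.00; v² = 0.0529.
t = (23.00 − 0.073)/0.0529 = 433 days (vs. the pure-advection estimate x/v = 435 d).

433 days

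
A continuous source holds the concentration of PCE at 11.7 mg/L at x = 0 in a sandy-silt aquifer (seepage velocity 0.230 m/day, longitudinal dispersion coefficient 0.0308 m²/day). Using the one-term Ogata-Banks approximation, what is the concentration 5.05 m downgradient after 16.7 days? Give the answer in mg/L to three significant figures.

1.36 mg/L

For a continuous step input, C/C₀ ≈ ½·erfc((x−vt)/(2√(Dt))).
vt = 0.230 × 16.7 = 3.841 m and 2√(Dt) = 2√(0.0308 × 16.7) = 1.434 m.
Argument (x−vt)/(2√(Dt)) = (5.05 − 3.841)/1.434 = 0.8431; ½·erfc(0.8431) = 0.1166.
C = 11.7 × 0.1166 = 1.36 mg/L.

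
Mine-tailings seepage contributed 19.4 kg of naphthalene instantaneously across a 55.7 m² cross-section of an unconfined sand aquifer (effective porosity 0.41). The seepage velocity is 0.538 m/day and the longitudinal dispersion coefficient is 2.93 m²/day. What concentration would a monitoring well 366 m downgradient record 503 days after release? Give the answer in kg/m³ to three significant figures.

For an instantaneous plane source, C(x,t) = M/(n_e·A·√(4πDt)) · exp(−(x−vt)²/(4Dt)), with n_e·A the pore (flow) area.
Plume center vt = 0.538 × 503 = 270.614 m, so the well at 366 m is 95.386 m downgradient of the peak.
√(4πDt) = 136.1 m, giving peak height M/(n_e·A·√(4πDt)) = 19.4/(0.41 × 55.7 × 136.1) = 0.006242 kg/m³.
(x−vt)²/(4Dt) = (95.386)²/(4 × 2.93 × 503) = 1.543; exp(−1.543) = 0.2137.
C = 0.006242 × 0.2137 = 0.00133 kg/m³.

0.00133 kg/m³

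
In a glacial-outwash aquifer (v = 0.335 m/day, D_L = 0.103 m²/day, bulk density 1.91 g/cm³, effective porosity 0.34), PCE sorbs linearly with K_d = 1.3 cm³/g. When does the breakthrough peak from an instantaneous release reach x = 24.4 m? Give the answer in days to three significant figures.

597 days

Retardation factor R = 1 + ρ_b·K_d/n = 1 + 1.91 × 1.3/0.34 = 8.303.
Sorption retards both mechanisms: v_R = v/R = 0.04035 m/day, D_R = D/R = 0.01241 m²/day.
Peak time from v_R²t² + 2D_R t − x² = 0: t = (√(D_R² + v_R²x²) − D_R)/v_R².
√(D_R² + v_R²x²) = √(0.01241² + 0.04035² × 24.4²) = 0.9846; v_R² = 0.001628.
t = (0.9846 − 0.01241)/0.001628 = 597 days.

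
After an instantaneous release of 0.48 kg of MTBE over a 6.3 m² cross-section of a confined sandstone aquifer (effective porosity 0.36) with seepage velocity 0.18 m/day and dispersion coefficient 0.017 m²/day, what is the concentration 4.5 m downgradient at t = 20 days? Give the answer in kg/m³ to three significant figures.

For an instantaneous plane source, C(x,t) = M/(n_e·A·√(4πDt)) · exp(−(x−vt)²/(4Dt)), with n_e·A the pore (flow) area.
Plume center vt = 0.18 × 20 = 3.6 m, so the well at 4.5 m is 0.9 m downgradient of the peak.
√(4πDt) = 2.067 m, giving peak height M/(n_e·A·√(4πDt)) = 0.48/(0.36 × 6.3 × 2.067) = 0.1024 kg/m³.
(x−vt)²/(4Dt) = (0.9)²/(4 × 0.017 × 20) = 0.5956; exp(−0.5956) = 0.5512.
C = 0.1024 × 0.5512 = 0.0564 kg/m³.

0.0564 kg/m³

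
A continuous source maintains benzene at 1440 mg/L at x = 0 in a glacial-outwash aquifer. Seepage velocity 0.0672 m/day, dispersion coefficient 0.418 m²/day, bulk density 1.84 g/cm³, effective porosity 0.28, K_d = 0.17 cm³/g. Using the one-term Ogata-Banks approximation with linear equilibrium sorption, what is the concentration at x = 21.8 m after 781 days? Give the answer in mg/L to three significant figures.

Retardation factor R = 1 + ρ_b·K_d/n = 1 + 1.84 × 0.17/0.28 = 2.117.
Sorption retards both mechanisms: v_R = v/R = 0.03174 m/day, D_R = D/R = 0.1974 m²/day.
v_R·t = 0.03174 × 781 = 24.78894 m; 2√(D_R t) = 24.83 m; argument = (21.8 − 24.78894)/24.83 = -0.1204.
C = C₀ × ½·erfc(-0.1204) = 1440 × 0.5676 = 817 mg/L.

817 mg/L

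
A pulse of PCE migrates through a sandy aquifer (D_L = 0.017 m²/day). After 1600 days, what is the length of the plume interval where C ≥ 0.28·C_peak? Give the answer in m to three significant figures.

The plume is Gaussian with σ = √(2Dt) = √(2 × 0.017 × 1600) = 7.376 m.
C/C_peak = exp(−Δx²/(2σ²)) = 0.28 ⇒ Δx = σ·√(−2 ln 0.28) = 7.376 × 1.596 = 11.77 m.
Width = 2Δx = 23.5 m.

23.5 m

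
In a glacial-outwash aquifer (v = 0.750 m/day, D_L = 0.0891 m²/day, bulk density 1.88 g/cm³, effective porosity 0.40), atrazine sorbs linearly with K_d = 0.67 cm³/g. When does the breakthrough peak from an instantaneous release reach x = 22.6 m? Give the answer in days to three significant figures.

Retardation factor R = 1 + ρ_b·K_d/n = 1 + 1.88 × 0.67/0.40 = 4.149.
Sorption retards both mechanisms: v_R = v/R = 0.1808 m/day, D_R = D/R = 0.02148 m²/day.
Peak time from v_R²t² + 2D_R t − x² = 0: t = (√(D_R² + v_R²x²) − D_R)/v_R².
√(D_R² + v_R²x²) = √(0.02148² + 0.1808² × 22.6²) = 4.086; v_R² = 0.03269.
t = (4.086 − 0.02148)/0.03269 = 124 days.

124 days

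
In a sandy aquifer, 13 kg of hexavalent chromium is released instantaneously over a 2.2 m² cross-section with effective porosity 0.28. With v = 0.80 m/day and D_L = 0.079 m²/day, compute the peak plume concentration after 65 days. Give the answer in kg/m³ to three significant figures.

The peak of an instantaneous 1D plume sits at x = vt; there the Gaussian factor is 1 and C_max = M/(n_e·A·√(4πDt)), where n_e·A is the pore area the mass is dissolved in.
√(4πDt) = √(4π × 0.079 × 65) = 8.033 m, so C_max = 13/(0.28 × 2.2 × 8.033) = 2.63 kg/m³.

2.63 kg/m³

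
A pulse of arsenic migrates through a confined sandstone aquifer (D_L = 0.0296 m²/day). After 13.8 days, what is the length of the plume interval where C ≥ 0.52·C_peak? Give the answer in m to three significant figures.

2.07 m

The plume is Gaussian with σ = √(2Dt) = √(2 × 0.0296 × 13.8) = 0.9039 m.
C/C_peak = exp(−Δx²/(2σ²)) = 0.52 ⇒ Δx = σ·√(−2 ln 0.52) = 0.9039 × 1.144 = 1.034 m.
Width = 2Δx = 2.07 m.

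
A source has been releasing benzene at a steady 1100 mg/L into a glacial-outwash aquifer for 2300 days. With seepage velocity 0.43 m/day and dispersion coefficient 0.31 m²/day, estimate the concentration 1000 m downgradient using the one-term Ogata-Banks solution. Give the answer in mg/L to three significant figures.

424 mg/L

For a continuous step input, C/C₀ ≈ ½·erfc((x−vt)/(2√(Dt))).
vt = 0.43 × 2300 = 989 m and 2√(Dt) = 2√(0.31 × 2300) = 53.40 m.
Argument (x−vt)/(2√(Dt)) = (1000 − 989)/53.40 = 0.2060; ½·erfc(0.2060) = 0.3854.
C = 1100 × 0.3854 = 424 mg/L.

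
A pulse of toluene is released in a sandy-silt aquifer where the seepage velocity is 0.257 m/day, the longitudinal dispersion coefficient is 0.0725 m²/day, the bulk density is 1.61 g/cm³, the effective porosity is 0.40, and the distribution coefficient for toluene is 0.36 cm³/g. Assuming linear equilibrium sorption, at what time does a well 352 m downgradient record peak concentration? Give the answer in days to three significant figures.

3350 days

Retardation factor R = 1 + ρ_b·K_d/n = 1 + 1.61 × 0.36/0.40 = 2.449.
Sorption retards both mechanisms: v_R = v/R = 0.1049 m/day, D_R = D/R = 0.02960 m²/day.
Peak time from v_R²t² + 2D_R t − x² = 0: t = (√(D_R² + v_R²x²) − D_R)/v_R².
√(D_R² + v_R²x²) = √(0.02960² + 0.1049² × 352²) = 36.92; v_R² = 0.01100.
t = (36.92 − 0.02960)/0.01100 = 3350 days.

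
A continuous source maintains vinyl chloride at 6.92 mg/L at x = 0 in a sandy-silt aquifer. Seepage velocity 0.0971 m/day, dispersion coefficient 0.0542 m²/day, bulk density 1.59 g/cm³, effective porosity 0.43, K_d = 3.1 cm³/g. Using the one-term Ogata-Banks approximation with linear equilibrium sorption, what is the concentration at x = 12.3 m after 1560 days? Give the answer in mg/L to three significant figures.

Retardation factor R = 1 + ρ_b·K_d/n = 1 + 1.59 × 3.1/0.43 = 12.46.
Sorption retards both mechanisms: v_R = v/R = 0.007793 m/day, D_R = D/R = 0.004350 m²/day.
v_R·t = 0.007793 × 1560 = 12.15708 m; 2√(D_R t) = 5.210 m; argument = (12.3 − 12.15708)/5.210 = 0.02743.
C = C₀ × ½·erfc(0.02743) = 6.92 × 0.4845 = 3.35 mg/L.

3.35 mg/L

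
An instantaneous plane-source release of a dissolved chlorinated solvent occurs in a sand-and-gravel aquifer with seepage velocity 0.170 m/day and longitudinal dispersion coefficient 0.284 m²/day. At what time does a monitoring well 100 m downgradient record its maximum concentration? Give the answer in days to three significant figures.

For the 1D instantaneous-source solution, setting ∂C/∂t = 0 at fixed x gives v²t² + 2Dt − x² = 0, so t = (√(D² + v²x²) − D)/v².
√(D² + v²x²) = √(0.284² + 0.170² × 100²) = 17.00; v² = 0.0289.
t = (17.00 − 0.284)/0.0289 = 578 days (vs. the pure-advection estimate x/v = 588 d).

578 days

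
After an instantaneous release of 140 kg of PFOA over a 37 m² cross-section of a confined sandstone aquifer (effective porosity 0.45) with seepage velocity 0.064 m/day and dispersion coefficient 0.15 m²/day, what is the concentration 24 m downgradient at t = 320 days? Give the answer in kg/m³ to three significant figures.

For an instantaneous plane source, C(x,t) = M/(n_e·A·√(4πDt)) · exp(−(x−vt)²/(4Dt)), with n_e·A the pore (flow) area.
Plume center vt = 0.064 × 320 = 20.48 m, so the well at 24 m is 3.52 m downgradient of the peak.
√(4πDt) = 24.56 m, giving peak height M/(n_e·A·√(4πDt)) = 140/(0.45 × 37 × 24.56) = 0.3424 kg/m³.
(x−vt)²/(4Dt) = (3.52)²/(4 × 0.15 × 320) = 0.06453; exp(−0.06453) = 0.9375.
C = 0.3424 × 0.9375 = 0.321 kg/m³.

0.321 kg/m³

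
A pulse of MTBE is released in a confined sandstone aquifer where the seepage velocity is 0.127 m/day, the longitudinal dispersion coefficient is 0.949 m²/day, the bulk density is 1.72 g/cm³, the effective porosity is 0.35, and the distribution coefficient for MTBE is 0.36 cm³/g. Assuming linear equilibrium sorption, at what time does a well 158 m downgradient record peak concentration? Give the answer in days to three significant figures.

3290 days

Retardation factor R = 1 + ρ_b·K_d/n = 1 + 1.72 × 0.36/0.35 = 2.769.
Sorption retards both mechanisms: v_R = v/R = 0.04586 m/day, D_R = D/R = 0.3427 m²/day.
Peak time from v_R²t² + 2D_R t − x² = 0: t = (√(D_R² + v_R²x²) − D_R)/v_R².
√(D_R² + v_R²x²) = √(0.3427² + 0.04586² × 158²) = 7.254; v_R² = 0.002103.
t = (7.254 − 0.3427)/0.002103 = 3290 days.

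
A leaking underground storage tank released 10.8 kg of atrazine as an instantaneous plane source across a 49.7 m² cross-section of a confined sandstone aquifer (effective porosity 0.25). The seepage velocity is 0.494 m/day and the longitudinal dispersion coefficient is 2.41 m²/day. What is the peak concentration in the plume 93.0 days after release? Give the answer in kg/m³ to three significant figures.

0.0164 kg/m³

The peak of an instantaneous 1D plume sits at x = vt; there the Gaussian factor is 1 and C_max = M/(n_e·A·√(4πDt)), where n_e·A is the pore area the mass is dissolved in.
√(4πDt) = √(4π × 2.41 × 93.0) = 53.07 m, so C_max = 10.8/(0.25 × 49.7 × 53.07) = 0.0164 kg/m³.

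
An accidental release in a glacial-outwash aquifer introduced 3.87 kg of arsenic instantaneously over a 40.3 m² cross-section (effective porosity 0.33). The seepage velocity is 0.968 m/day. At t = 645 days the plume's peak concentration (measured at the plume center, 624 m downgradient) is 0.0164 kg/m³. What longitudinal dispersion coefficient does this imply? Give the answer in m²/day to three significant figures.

At the plume center C_max = M/(n_e·A·√(4πDt)), so D = M²/(4πt·(n_e·A·C_max)²).
n_e·A·C_max = 0.33 × 40.3 × 0.0164 = 0.2181 kg/m.
D = 3.87²/(4π × 645 × 0.2181²) = 0.0388 m²/day.

0.0388 m²/day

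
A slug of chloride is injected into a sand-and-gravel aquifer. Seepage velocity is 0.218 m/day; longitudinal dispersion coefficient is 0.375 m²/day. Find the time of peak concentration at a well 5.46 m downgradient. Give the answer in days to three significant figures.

For the 1D instantaneous-source solution, setting ∂C/∂t = 0 at fixed x gives v²t² + 2Dt − x² = 0, so t = (√(D² + v²x²) − D)/v².
√(D² + v²x²) = √(0.375² + 0.218² × 5.46²) = 1.248; v² = 0.047524.
t = (1.248 − 0.375)/0.047524 = 18.4 days (vs. the pure-advection estimate x/v = 25.0 d).

18.4 days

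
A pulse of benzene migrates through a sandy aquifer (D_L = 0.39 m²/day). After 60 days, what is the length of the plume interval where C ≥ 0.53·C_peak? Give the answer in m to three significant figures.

15.4 m

The plume is Gaussian with σ = √(2Dt) = √(2 × 0.39 × 60) = 6.841 m.
C/C_peak = exp(−Δx²/(2σ²)) = 0.53 ⇒ Δx = σ·√(−2 ln 0.53) = 6.841 × 1.127 = 7.710 m.
Width = 2Δx = 15.4 m.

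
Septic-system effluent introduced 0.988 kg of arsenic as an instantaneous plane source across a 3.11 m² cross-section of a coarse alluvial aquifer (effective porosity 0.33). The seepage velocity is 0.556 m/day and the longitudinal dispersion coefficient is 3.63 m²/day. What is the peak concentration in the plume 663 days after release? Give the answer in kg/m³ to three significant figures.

The peak of an instantaneous 1D plume sits at x = vt; there the Gaussian factor is 1 and C_max = M/(n_e·A·√(4πDt)), where n_e·A is the pore area the mass is dissolved in.
√(4πDt) = √(4π × 3.63 × 663) = 173.9 m, so C_max = 0.988/(0.33 × 3.11 × 173.9) = 0.00554 kg/m³.

0.00554 kg/m³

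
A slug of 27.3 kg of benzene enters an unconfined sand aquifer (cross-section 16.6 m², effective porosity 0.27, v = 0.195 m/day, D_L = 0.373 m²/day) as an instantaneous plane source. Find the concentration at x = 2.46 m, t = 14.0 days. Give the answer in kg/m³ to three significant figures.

For an instantaneous plane source, C(x,t) = M/(n_e·A·√(4πDt)) · exp(−(x−vt)²/(4Dt)), with n_e·A the pore (flow) area.
Plume center vt = 0.195 × 14.0 = 2.73 m, so the well at 2.46 m is 0.27 m upgradient of the peak.
√(4πDt) = 8.101 m, giving peak height M/(n_e·A·√(4πDt)) = 27.3/(0.27 × 16.6 × 8.101) = 0.7519 kg/m³.
(x−vt)²/(4Dt) = (-0.27)²/(4 × 0.373 × 14.0) = 0.003490; exp(−0.003490) = 0.9965.
C = 0.7519 × 0.9965 = 0.749 kg/m³.

0.749 kg/m³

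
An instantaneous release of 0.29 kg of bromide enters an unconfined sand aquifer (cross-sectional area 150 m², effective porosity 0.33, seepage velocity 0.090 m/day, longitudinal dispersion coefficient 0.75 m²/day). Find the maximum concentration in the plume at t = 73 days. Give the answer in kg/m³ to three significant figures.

The peak of an instantaneous 1D plume sits at x = vt; there the Gaussian factor is 1 and C_max = M/(n_e·A·√(4πDt)), where n_e·A is the pore area the mass is dissolved in.
√(4πDt) = √(4π × 0.75 × 73) = 26.23 m, so C_max = 0.29/(0.33 × 150 × 26.23) = 0.000223 kg/m³.

0.000223 kg/m³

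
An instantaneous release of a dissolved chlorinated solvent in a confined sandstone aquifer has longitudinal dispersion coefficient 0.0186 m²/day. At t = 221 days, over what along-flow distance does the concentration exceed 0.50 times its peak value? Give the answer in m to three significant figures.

The plume is Gaussian with σ = √(2Dt) = √(2 × 0.0186 × 221) = 2.867 m.
C/C_peak = exp(−Δx²/(2σ²)) = 0.50 ⇒ Δx = σ·√(−2 ln 0.50) = 2.867 × 1.177 = 3.374 m.
Width = 2Δx = 6.75 m.

6.75 m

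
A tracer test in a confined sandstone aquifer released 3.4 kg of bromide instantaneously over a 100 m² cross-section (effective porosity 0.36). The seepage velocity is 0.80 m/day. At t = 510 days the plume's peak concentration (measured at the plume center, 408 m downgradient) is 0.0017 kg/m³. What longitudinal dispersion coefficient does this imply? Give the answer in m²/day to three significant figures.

At the plume center C_max = M/(n_e·A·√(4πDt)), so D = M²/(4πt·(n_e·A·C_max)²).
n_e·A·C_max = 0.36 × 100 × 0.0017 = 0.06120 kg/m.
D = 3.4²/(4π × 510 × 0.06120²) = 0.482 m²/day.

0.482 m²/day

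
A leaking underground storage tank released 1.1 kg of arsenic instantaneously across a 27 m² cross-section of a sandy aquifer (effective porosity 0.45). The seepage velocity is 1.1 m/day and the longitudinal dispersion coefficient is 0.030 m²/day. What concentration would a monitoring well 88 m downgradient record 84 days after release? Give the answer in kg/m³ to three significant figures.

0.00236 kg/m³

For an instantaneous plane source, C(x,t) = M/(n_e·A·√(4πDt)) · exp(−(x−vt)²/(4Dt)), with n_e·A the pore (flow) area.
Plume center vt = 1.1 × 84 = 92.4 m, so the well at 88 m is 4.4 m upgradient of the peak.
√(4πDt) = 5.627 m, giving peak height M/(n_e·A·√(4πDt)) = 1.1/(0.45 × 27 × 5.627) = 0.01609 kg/m³.
(x−vt)²/(4Dt) = (-4.4)²/(4 × 0.030 × 84) = 1.921; exp(−1.921) = 0.1465.
C = 0.01609 × 0.1465 = 0.00236 kg/m³.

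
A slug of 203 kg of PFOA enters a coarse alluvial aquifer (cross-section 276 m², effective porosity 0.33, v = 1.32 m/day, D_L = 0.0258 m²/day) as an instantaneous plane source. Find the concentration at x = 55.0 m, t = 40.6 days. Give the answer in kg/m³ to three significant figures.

For an instantaneous plane source, C(x,t) = M/(n_e·A·√(4πDt)) · exp(−(x−vt)²/(4Dt)), with n_e·A the pore (flow) area.
Plume center vt = 1.32 × 40.6 = 53.592 m, so the well at 55.0 m is 1.408 m downgradient of the peak.
√(4πDt) = 3.628 m, giving peak height M/(n_e·A·√(4πDt)) = 203/(0.33 × 276 × 3.628) = 0.6143 kg/m³.
(x−vt)²/(4Dt) = (1.408)²/(4 × 0.0258 × 40.6) = 0.4732; exp(−0.4732) = 0.6230.
C = 0.6143 × 0.6230 = 0.383 kg/m³.

0.383 kg/m³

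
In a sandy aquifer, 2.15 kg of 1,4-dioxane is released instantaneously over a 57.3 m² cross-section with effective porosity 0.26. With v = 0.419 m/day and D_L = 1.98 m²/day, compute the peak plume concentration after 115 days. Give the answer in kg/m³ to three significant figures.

0.00270 kg/m³

The peak of an instantaneous 1D plume sits at x = vt; there the Gaussian factor is 1 and C_max = M/(n_e·A·√(4πDt)), where n_e·A is the pore area the mass is dissolved in.
√(4πDt) = √(4π × 1.98 × 115) = 53.49 m, so C_max = 2.15/(0.26 × 57.3 × 53.49) = 0.00270 kg/m³.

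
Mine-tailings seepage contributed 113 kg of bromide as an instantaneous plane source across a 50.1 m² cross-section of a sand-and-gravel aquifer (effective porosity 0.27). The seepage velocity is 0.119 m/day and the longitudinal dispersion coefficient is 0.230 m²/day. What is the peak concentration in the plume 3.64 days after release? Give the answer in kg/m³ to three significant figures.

The peak of an instantaneous 1D plume sits at x = vt; there the Gaussian factor is 1 and C_max = M/(n_e·A·√(4πDt)), where n_e·A is the pore area the mass is dissolved in.
√(4πDt) = √(4π × 0.230 × 3.64) = 3.244 m, so C_max = 113/(0.27 × 50.1 × 3.244) = 2.58 kg/m³.

2.58 kg/m³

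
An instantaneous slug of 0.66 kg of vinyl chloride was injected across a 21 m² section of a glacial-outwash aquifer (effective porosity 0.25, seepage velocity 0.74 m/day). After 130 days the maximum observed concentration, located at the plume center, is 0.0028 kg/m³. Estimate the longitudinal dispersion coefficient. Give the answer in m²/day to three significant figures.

At the plume center C_max = M/(n_e·A·√(4πDt)), so D = M²/(4πt·(n_e·A·C_max)²).
n_e·A·C_max = 0.25 × 21 × 0.0028 = 0.01470 kg/m.
D = 0.66²/(4π × 130 × 0.01470²) = 1.23 m²/day.

1.23 m²/day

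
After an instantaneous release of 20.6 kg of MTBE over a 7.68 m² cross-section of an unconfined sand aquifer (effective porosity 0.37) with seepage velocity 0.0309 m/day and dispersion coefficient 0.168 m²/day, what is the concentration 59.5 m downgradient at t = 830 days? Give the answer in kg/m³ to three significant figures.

For an instantaneous plane source, C(x,t) = M/(n_e·A·√(4πDt)) · exp(−(x−vt)²/(4Dt)), with n_e·A the pore (flow) area.
Plume center vt = 0.0309 × 830 = 25.647 m, so the well at 59.5 m is 33.853 m downgradient of the peak.
√(4πDt) = 41.86 m, giving peak height M/(n_e·A·√(4πDt)) = 20.6/(0.37 × 7.68 × 41.86) = 0.1732 kg/m³.
(x−vt)²/(4Dt) = (33.853)²/(4 × 0.168 × 830) = 2.055; exp(−2.055) = 0.1281.
C = 0.1732 × 0.1281 = 0.0222 kg/m³.

0.0222 kg/m³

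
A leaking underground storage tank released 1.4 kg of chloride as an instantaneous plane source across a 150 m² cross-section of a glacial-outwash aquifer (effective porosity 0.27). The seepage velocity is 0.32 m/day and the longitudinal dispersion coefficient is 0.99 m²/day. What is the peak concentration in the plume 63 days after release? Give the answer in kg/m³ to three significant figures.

0.00123 kg/m³

The peak of an instantaneous 1D plume sits at x = vt; there the Gaussian factor is 1 and C_max = M/(n_e·A·√(4πDt)), where n_e·A is the pore area the mass is dissolved in.
√(4πDt) = √(4π × 0.99 × 63) = 28.00 m, so C_max = 1.4/(0.27 × 150 × 28.00) = 0.00123 kg/m³.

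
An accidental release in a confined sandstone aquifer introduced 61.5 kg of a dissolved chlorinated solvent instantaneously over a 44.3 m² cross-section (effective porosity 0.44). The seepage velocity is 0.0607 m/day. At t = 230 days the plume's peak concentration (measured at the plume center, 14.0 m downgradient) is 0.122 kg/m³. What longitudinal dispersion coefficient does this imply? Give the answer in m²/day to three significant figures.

0.231 m²/day

At the plume center C_max = M/(n_e·A·√(4πDt)), so D = M²/(4πt·(n_e·A·C_max)²).
n_e·A·C_max = 0.44 × 44.3 × 0.122 = 2.378 kg/m.
D = 61.5²/(4π × 230 × 2.378²) = 0.231 m²/day.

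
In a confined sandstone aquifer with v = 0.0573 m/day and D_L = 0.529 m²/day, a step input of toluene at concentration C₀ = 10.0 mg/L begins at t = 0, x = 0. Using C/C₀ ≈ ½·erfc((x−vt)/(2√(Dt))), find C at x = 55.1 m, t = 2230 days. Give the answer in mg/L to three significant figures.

For a continuous step input, C/C₀ ≈ ½·erfc((x−vt)/(2√(Dt))).
vt = 0.0573 × 2230 = 127.779 m and 2√(Dt) = 2√(0.529 × 2230) = 68.69 m.
Argument (x−vt)/(2√(Dt)) = (55.1 − 127.779)/68.69 = -1.058; ½·erfc(-1.058) = 0.9327.
C = 10.0 × 0.9327 = 9.33 mg/L.

9.33 mg/L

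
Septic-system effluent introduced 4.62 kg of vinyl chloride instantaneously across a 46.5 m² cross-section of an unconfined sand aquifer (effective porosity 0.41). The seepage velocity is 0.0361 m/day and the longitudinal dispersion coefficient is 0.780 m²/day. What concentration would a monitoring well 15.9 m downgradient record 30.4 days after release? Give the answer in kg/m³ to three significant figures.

0.00139 kg/m³

For an instantaneous plane source, C(x,t) = M/(n_e·A·√(4πDt)) · exp(−(x−vt)²/(4Dt)), with n_e·A the pore (flow) area.
Plume center vt = 0.0361 × 30.4 = 1.09744 m, so the well at 15.9 m is 14.80256 m downgradient of the peak.
√(4πDt) = 17.26 m, giving peak height M/(n_e·A·√(4πDt)) = 4.62/(0.41 × 46.5 × 17.26) = 0.01404 kg/m³.
(x−vt)²/(4Dt) = (14.80256)²/(4 × 0.780 × 30.4) = 2.310; exp(−2.310) = 0.09926.
C = 0.01404 × 0.09926 = 0.00139 kg/m³.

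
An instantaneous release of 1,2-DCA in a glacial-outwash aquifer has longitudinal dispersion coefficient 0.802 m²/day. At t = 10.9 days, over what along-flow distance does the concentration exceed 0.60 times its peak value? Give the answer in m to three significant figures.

8.45 m

The plume is Gaussian with σ = √(2Dt) = √(2 × 0.802 × 10.9) = 4.181 m.
C/C_peak = exp(−Δx²/(2σ²)) = 0.60 ⇒ Δx = σ·√(−2 ln 0.60) = 4.181 × 1.011 = 4.227 m.
Width = 2Δx = 8.45 m.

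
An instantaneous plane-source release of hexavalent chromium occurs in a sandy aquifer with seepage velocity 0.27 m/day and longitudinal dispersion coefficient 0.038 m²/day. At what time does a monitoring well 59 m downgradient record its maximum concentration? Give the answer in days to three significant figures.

For the 1D instantaneous-source solution, setting ∂C/∂t = 0 at fixed x gives v²t² + 2Dt − x² = 0, so t = (√(D² + v²x²) − D)/v².
√(D² + v²x²) = √(0.038² + 0.27² × 59²) = 15.93; v² = 0.0729.
t = (15.93 − 0.038)/0.0729 = 218 days (vs. the pure-advection estimate x/v = 219 d).

218 days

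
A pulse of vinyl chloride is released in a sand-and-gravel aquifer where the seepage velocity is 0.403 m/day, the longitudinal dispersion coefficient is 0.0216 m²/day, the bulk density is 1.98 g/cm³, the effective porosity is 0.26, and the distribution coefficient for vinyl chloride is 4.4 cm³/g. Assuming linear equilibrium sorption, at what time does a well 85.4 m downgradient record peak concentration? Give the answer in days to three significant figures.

Retardation factor R = 1 + ρ_b·K_d/n = 1 + 1.98 × 4.4/0.26 = 34.51.
Sorption retards both mechanisms: v_R = v/R = 0.01168 m/day, D_R = D/R = 0.0006259 m²/day.
Peak time from v_R²t² + 2D_R t − x² = 0: t = (√(D_R² + v_R²x²) − D_R)/v_R².
√(D_R² + v_R²x²) = √(0.0006259² + 0.01168² × 85.4²) = 0.9975; v_R² = 0.0001364.
t = (0.9975 − 0.0006259)/0.0001364 = 7310 days.

7310 days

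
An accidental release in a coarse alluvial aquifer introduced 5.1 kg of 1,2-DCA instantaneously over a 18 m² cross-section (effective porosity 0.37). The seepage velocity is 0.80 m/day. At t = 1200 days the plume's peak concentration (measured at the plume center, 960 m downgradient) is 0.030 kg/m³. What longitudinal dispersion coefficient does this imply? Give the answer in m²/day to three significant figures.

At the plume center C_max = M/(n_e·A·√(4πDt)), so D = M²/(4πt·(n_e·A·C_max)²).
n_e·A·C_max = 0.37 × 18 × 0.030 = 0.1998 kg/m.
D = 5.1²/(4π × 1200 × 0.1998²) = 0.0432 m²/day.

0.0432 m²/day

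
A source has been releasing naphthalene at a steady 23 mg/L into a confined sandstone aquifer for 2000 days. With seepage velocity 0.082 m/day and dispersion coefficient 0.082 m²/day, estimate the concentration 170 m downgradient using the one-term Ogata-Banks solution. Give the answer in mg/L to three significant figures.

For a continuous step input, C/C₀ ≈ ½·erfc((x−vt)/(2√(Dt))).
vt = 0.082 × 2000 = 164 m and 2√(Dt) = 2√(0.082 × 2000) = 25.61 m.
Argument (x−vt)/(2√(Dt)) = (170 − 164)/25.61 = 0.2343; ½·erfc(0.2343) = 0.3702.
C = 23 × 0.3702 = 8.51 mg/L.

8.51 mg/L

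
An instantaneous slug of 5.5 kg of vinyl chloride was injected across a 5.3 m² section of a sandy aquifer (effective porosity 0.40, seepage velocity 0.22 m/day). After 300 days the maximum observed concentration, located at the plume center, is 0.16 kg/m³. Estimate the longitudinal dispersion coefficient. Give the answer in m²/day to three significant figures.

At the plume center C_max = M/(n_e·A·√(4πDt)), so D = M²/(4πt·(n_e·A·C_max)²).
n_e·A·C_max = 0.40 × 5.3 × 0.16 = 0.3392 kg/m.
D = 5.5²/(4π × 300 × 0.3392²) = 0.0697 m²/day.

0.0697 m²/day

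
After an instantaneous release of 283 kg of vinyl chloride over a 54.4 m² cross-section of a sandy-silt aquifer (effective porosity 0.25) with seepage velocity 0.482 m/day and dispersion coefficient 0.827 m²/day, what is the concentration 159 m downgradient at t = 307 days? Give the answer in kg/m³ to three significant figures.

For an instantaneous plane source, C(x,t) = M/(n_e·A·√(4πDt)) · exp(−(x−vt)²/(4Dt)), with n_e·A the pore (flow) area.
Plume center vt = 0.482 × 307 = 147.974 m, so the well at 159 m is 11.026 m downgradient of the peak.
√(4πDt) = 56.48 m, giving peak height M/(n_e·A·√(4πDt)) = 283/(0.25 × 54.4 × 56.48) = 0.3684 kg/m³.
(x−vt)²/(4Dt) = (11.026)²/(4 × 0.827 × 307) = 0.1197; exp(−0.1197) = 0.8872.
C = 0.3684 × 0.8872 = 0.327 kg/m³.

0.327 kg/m³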